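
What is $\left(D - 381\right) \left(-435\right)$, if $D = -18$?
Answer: $173565$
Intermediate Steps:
$\left(D - 381\right) \left(-435\right) = \left(-18 - 381\right) \left(-435\right) = \left(-399\right) \left(-435\right) = 173565$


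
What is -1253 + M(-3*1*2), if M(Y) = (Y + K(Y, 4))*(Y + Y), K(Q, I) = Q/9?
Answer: -1173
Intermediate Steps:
K(Q, I) = Q/9 (K(Q, I) = Q*(⅑) = Q/9)
M(Y) = 20*Y²/9 (M(Y) = (Y + Y/9)*(Y + Y) = (10*Y/9)*(2*Y) = 20*Y²/9)
-1253 + M(-3*1*2) = -1253 + 20*(-3*1*2)²/9 = -1253 + 20*(-3*2)²/9 = -1253 + (20/9)*(-6)² = -1253 + (20/9)*36 = -1253 + 80 = -1173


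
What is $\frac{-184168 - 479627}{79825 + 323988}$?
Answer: $- \frac{663795}{403813} \approx -1.6438$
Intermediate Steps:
$\frac{-184168 - 479627}{79825 + 323988} = - \frac{663795}{403813}$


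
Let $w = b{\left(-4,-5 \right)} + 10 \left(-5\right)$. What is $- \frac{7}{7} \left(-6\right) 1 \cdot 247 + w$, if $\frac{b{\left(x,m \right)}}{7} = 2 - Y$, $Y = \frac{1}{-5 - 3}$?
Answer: $\frac{11575}{8} \approx 1446.9$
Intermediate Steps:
$Y = - \frac{1}{8}$ ($Y = \frac{1}{-8} = - \frac{1}{8} \approx -0.125$)
$b{\left(x,m \right)} = \frac{119}{8}$ ($b{\left(x,m \right)} = 7 \left(2 - - \frac{1}{8}\right) = 7 \left(2 + \frac{1}{8}\right) = 7 \cdot \frac{17}{8} = \frac{119}{8}$)
$w = - \frac{281}{8}$ ($w = \frac{119}{8} + 10 \left(-5\right) = \frac{119}{8} - 50 = - \frac{281}{8} \approx -35.125$)
$- \frac{7}{7} \left(-6\right) 1 \cdot 247 + w = - \frac{7}{7} \left(-6\right) 1 \cdot 247 - \frac{281}{8} = \left(-7\right) \frac{1}{7} \left(-6\right) 1 \cdot 247 - \frac{281}{8} = \left(-1\right) \left(-6\right) 1 \cdot 247 - \frac{281}{8} = 6 \cdot 1 \cdot 247 - \frac{281}{8} = 6 \cdot 247 - \frac{281}{8} = 1482 - \frac{281}{8} = \frac{11575}{8}$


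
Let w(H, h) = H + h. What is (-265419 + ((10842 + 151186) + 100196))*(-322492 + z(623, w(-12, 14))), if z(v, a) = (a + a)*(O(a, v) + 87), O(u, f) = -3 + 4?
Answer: 1029237300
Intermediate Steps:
O(u, f) = 1
z(v, a) = 176*a (z(v, a) = (a + a)*(1 + 87) = (2*a)*88 = 176*a)
(-265419 + ((10842 + 151186) + 100196))*(-322492 + z(623, w(-12, 14))) = (-265419 + ((10842 + 151186) + 100196))*(-322492 + 176*(-12 + 14)) = (-265419 + (162028 + 100196))*(-322492 + 176*2) = (-265419 + 262224)*(-322492 + 352) = -3195*(-322140) = 1029237300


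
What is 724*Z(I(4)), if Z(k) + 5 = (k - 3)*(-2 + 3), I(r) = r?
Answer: -2896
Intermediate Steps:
Z(k) = -8 + k (Z(k) = -5 + (k - 3)*(-2 + 3) = -5 + (-3 + k)*1 = -5 + (-3 + k) = -8 + k)
724*Z(I(4)) = 724*(-8 + 4) = 724*(-4) = -2896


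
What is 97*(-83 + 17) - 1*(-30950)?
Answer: 24548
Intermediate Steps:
97*(-83 + 17) - 1*(-30950) = 97*(-66) + 30950 = -6402 + 30950 = 24548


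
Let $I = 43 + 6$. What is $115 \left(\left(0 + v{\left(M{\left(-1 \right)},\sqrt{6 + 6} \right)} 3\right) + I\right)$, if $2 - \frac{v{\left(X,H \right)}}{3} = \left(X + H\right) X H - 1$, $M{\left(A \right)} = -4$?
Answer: $58420 - 33120 \sqrt{3} \approx 1054.5$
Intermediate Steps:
$v{\left(X,H \right)} = 9 - 3 H X \left(H + X\right)$ ($v{\left(X,H \right)} = 6 - 3 \left(\left(X + H\right) X H - 1\right) = 6 - 3 \left(\left(H + X\right) X H - 1\right) = 6 - 3 \left(X \left(H + X\right) H - 1\right) = 6 - 3 \left(H X \left(H + X\right) - 1\right) = 6 - 3 \left(-1 + H X \left(H + X\right)\right) = 6 - \left(-3 + 3 H X \left(H + X\right)\right) = 9 - 3 H X \left(H + X\right)$)
$I = 49$
$115 \left(\left(0 + v{\left(M{\left(-1 \right)},\sqrt{6 + 6} \right)} 3\right) + I\right) = 115 \left(\left(0 + \left(9 - 3 \sqrt{6 + 6} \left(-4\right)^{2} - - 12 \left(\sqrt{6 + 6}\right)^{2}\right) 3\right) + 49\right) = 115 \left(\left(0 + \left(9 - 3 \sqrt{12} \cdot 16 - - 12 \left(\sqrt{12}\right)^{2}\right) 3\right) + 49\right) = 115 \left(\left(0 + \left(9 - 3 \cdot 2 \sqrt{3} \cdot 16 - - 12 \left(2 \sqrt{3}\right)^{2}\right) 3\right) + 49\right) = 115 \left(\left(0 + \left(9 - 96 \sqrt{3} - \left(-12\right) 12\right) 3\right) + 49\right) = 115 \left(\left(0 + \left(9 - 96 \sqrt{3} + 144\right) 3\right) + 49\right) = 115 \left(\left(0 + \left(153 - 96 \sqrt{3}\right) 3\right) + 49\right) = 115 \left(\left(0 + \left(459 - 288 \sqrt{3}\right)\right) + 49\right) = 115 \left(\left(459 - 288 \sqrt{3}\right) + 49\right) = 115 \left(508 - 288 \sqrt{3}\right) = 58420 - 33120 \sqrt{3}$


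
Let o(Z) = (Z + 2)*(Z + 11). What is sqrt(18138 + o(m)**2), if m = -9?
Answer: sqrt(18334) ≈ 135.40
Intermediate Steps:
o(Z) = (2 + Z)*(11 + Z)
sqrt(18138 + o(m)**2) = sqrt(18138 + (22 + (-9)**2 + 13*(-9))**2) = sqrt(18138 + (22 + 81 - 117)**2) = sqrt(18138 + (-14)**2) = sqrt(18138 + 196) = sqrt(18334)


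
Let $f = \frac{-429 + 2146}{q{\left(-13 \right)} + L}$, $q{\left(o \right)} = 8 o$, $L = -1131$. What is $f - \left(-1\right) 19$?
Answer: $\frac{21748}{1235} \approx 17.61$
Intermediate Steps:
$f = - \frac{1717}{1235}$ ($f = \frac{-429 + 2146}{8 \left(-13\right) - 1131} = \frac{1717}{-104 - 1131} = \frac{1717}{-1235} = 1717 \left(- \frac{1}{1235}\right) = - \frac{1717}{1235} \approx -1.3903$)
$f - \left(-1\right) 19 = - \frac{1717}{1235} - \left(-1\right) 19 = - \frac{1717}{1235} - -19 = - \frac{1717}{1235} + 19 = \frac{21748}{1235}$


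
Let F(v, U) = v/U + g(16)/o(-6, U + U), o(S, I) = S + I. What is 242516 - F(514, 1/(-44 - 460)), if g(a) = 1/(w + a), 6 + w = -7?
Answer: 758878520/1513 ≈ 5.0157e+5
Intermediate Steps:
w = -13 (w = -6 - 7 = -13)
g(a) = 1/(-13 + a)
o(S, I) = I + S
F(v, U) = 1/(3*(-6 + 2*U)) + v/U (F(v, U) = v/U + 1/((-13 + 16)*((U + U) - 6)) = v/U + 1/(3*(2*U - 6)) = v/U + 1/(3*(-6 + 2*U)) = 1/(3*(-6 + 2*U)) + v/U)
242516 - F(514, 1/(-44 - 460)) = 242516 - (1/(6*(-44 - 460)) + 514*(-3 + 1/(-44 - 460)))/((1/(-44 - 460))*(-3 + 1/(-44 - 460))) = 242516 - ((⅙)/(-504) + 514*(-3 + 1/(-504)))/((1/(-504))*(-3 + 1/(-504))) = 242516 - ((⅙)*(-1/504) + 514*(-3 - 1/504))/((-1/504)*(-3 - 1/504)) = 242516 - (-504)*(-1/3024 + 514*(-1513/504))/(-1513/504) = 242516 - (-504)*(-504)*(-1/3024 - 388841/252)/1513 = 242516 - (-504)*(-504)*(-4666093)/(1513*3024) = 242516 - 1*(-391951812/1513) = 242516 + 391951812/1513 = 758878520/1513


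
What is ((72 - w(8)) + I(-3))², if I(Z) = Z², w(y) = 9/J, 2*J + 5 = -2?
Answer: 342225/49 ≈ 6984.2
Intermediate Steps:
J = -7/2 (J = -5/2 + (½)*(-2) = -5/2 - 1 = -7/2 ≈ -3.5000)
w(y) = -18/7 (w(y) = 9/(-7/2) = 9*(-2/7) = -18/7)
((72 - w(8)) + I(-3))² = ((72 - 1*(-18/7)) + (-3)²)² = ((72 + 18/7) + 9)² = (522/7 + 9)² = (585/7)² = 342225/49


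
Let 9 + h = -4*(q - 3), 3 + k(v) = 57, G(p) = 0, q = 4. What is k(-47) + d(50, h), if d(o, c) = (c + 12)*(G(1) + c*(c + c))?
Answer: -284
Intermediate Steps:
k(v) = 54 (k(v) = -3 + 57 = 54)
h = -13 (h = -9 - 4*(4 - 3) = -9 - 4*1 = -9 - 4 = -13)
d(o, c) = 2*c**2*(12 + c) (d(o, c) = (c + 12)*(0 + c*(c + c)) = (12 + c)*(0 + c*(2*c)) = (12 + c)*(0 + 2*c**2) = (12 + c)*(2*c**2) = 2*c**2*(12 + c))
k(-47) + d(50, h) = 54 + 2*(-13)**2*(12 - 13) = 54 + 2*169*(-1) = 54 - 338 = -284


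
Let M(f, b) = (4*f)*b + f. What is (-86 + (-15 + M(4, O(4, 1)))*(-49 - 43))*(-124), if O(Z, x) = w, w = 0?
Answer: -114824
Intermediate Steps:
O(Z, x) = 0
M(f, b) = f + 4*b*f (M(f, b) = 4*b*f + f = f + 4*b*f)
(-86 + (-15 + M(4, O(4, 1)))*(-49 - 43))*(-124) = (-86 + (-15 + 4*(1 + 4*0))*(-49 - 43))*(-124) = (-86 + (-15 + 4*(1 + 0))*(-92))*(-124) = (-86 + (-15 + 4*1)*(-92))*(-124) = (-86 + (-15 + 4)*(-92))*(-124) = (-86 - 11*(-92))*(-124) = (-86 + 1012)*(-124) = 926*(-124) = -114824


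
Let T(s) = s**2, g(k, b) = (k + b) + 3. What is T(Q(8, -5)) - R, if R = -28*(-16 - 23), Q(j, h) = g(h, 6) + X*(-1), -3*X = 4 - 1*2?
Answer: -9632/9 ≈ -1070.2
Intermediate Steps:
X = -2/3 (X = -(4 - 1*2)/3 = -(4 - 2)/3 = -1/3*2 = -2/3 ≈ -0.66667)
g(k, b) = 3 + b + k (g(k, b) = (b + k) + 3 = 3 + b + k)
Q(j, h) = 29/3 + h (Q(j, h) = (3 + 6 + h) - 2/3*(-1) = (9 + h) + 2/3 = 29/3 + h)
R = 1092 (R = -28*(-39) = 1092)
T(Q(8, -5)) - R = (29/3 - 5)**2 - 1*1092 = (14/3)**2 - 1092 = 196/9 - 1092 = -9632/9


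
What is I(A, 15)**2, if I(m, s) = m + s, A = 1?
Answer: 256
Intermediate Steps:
I(A, 15)**2 = (1 + 15)**2 = 16**2 = 256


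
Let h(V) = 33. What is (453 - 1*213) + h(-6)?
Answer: 273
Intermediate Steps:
(453 - 1*213) + h(-6) = (453 - 1*213) + 33 = (453 - 213) + 33 = 240 + 33 = 273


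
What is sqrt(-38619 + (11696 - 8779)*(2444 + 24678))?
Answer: sqrt(79076255) ≈ 8892.5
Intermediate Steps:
sqrt(-38619 + (11696 - 8779)*(2444 + 24678)) = sqrt(-38619 + 2917*27122) = sqrt(-38619 + 79114874) = sqrt(79076255)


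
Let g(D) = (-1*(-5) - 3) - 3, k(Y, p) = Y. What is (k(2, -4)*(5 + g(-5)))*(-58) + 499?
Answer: 35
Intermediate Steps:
g(D) = -1 (g(D) = (5 - 3) - 3 = 2 - 3 = -1)
(k(2, -4)*(5 + g(-5)))*(-58) + 499 = (2*(5 - 1))*(-58) + 499 = (2*4)*(-58) + 499 = 8*(-58) + 499 = -464 + 499 = 35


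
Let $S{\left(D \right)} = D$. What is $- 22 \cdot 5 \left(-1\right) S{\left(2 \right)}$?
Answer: $220$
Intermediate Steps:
$- 22 \cdot 5 \left(-1\right) S{\left(2 \right)} = - 22 \cdot 5 \left(-1\right) 2 = \left(-22\right) \left(-5\right) 2 = 110 \cdot 2 = 220$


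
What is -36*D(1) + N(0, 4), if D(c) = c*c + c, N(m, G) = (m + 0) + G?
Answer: -68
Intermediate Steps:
N(m, G) = G + m (N(m, G) = m + G = G + m)
D(c) = c + c**2 (D(c) = c**2 + c = c + c**2)
-36*D(1) + N(0, 4) = -36*(1 + 1) + (4 + 0) = -36*2 + 4 = -72 + 4 = -68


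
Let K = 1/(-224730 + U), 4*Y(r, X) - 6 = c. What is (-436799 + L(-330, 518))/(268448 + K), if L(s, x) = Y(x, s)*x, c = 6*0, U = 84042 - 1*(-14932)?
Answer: -54832382632/33758946687 ≈ -1.6242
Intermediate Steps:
U = 98974 (U = 84042 + 14932 = 98974)
c = 0
Y(r, X) = 3/2 (Y(r, X) = 3/2 + (¼)*0 = 3/2 + 0 = 3/2)
K = -1/125756 (K = 1/(-224730 + 98974) = 1/(-125756) = -1/125756 ≈ -7.9519e-6)
L(s, x) = 3*x/2
(-436799 + L(-330, 518))/(268448 + K) = (-436799 + (3/2)*518)/(268448 - 1/125756) = (-436799 + 777)/(33758946687/125756) = -436022*125756/33758946687 = -54832382632/33758946687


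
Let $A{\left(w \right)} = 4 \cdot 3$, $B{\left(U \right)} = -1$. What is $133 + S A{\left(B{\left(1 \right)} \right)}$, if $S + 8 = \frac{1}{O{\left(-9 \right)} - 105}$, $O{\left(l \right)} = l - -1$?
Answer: $\frac{4169}{113} \approx 36.894$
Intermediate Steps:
$O{\left(l \right)} = 1 + l$ ($O{\left(l \right)} = l + 1 = 1 + l$)
$S = - \frac{905}{113}$ ($S = -8 + \frac{1}{\left(1 - 9\right) - 105} = -8 + \frac{1}{-8 - 105} = -8 + \frac{1}{-113} = -8 - \frac{1}{113} = - \frac{905}{113} \approx -8.0089$)
$A{\left(w \right)} = 12$
$133 + S A{\left(B{\left(1 \right)} \right)} = 133 - \frac{10860}{113} = \frac{4169}{113}$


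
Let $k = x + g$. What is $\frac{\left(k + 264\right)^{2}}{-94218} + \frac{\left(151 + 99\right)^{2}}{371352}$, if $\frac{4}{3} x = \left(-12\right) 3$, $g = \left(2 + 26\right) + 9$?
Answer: $- \frac{916291573}{1457835114} \approx -0.62853$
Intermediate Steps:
$g = 37$ ($g = 28 + 9 = 37$)
$x = -27$ ($x = \frac{3 \left(\left(-12\right) 3\right)}{4} = \frac{3}{4} \left(-36\right) = -27$)
$k = 10$ ($k = -27 + 37 = 10$)
$\frac{\left(k + 264\right)^{2}}{-94218} + \frac{\left(151 + 99\right)^{2}}{371352} = \frac{\left(10 + 264\right)^{2}}{-94218} + \frac{\left(151 + 99\right)^{2}}{371352} = 274^{2} \left(- \frac{1}{94218}\right) + 250^{2} \cdot \frac{1}{371352} = 75076 \left(- \frac{1}{94218}\right) + 62500 \cdot \frac{1}{371352} = - \frac{37538}{47109} + \frac{15625}{92838} = - \frac{916291573}{1457835114}$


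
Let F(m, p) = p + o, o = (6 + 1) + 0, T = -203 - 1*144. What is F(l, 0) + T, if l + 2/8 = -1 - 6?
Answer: -340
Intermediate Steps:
T = -347 (T = -203 - 144 = -347)
l = -29/4 (l = -¼ + (-1 - 6) = -¼ - 7 = -29/4 ≈ -7.2500)
o = 7 (o = 7 + 0 = 7)
F(m, p) = 7 + p (F(m, p) = p + 7 = 7 + p)
F(l, 0) + T = (7 + 0) - 347 = 7 - 347 = -340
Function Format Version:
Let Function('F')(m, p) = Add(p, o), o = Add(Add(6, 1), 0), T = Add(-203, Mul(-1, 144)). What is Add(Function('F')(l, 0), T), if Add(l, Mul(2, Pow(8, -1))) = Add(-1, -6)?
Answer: -340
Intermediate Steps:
T = -347 (T = Add(-203, -144) = -347)
l = Rational(-29, 4) (l = Add(Rational(-1, 4), Add(-1, -6)) = Add(Rational(-1, 4), -7) = Rational(-29, 4) ≈ -7.2500)
o = 7 (o = Add(7, 0) = 7)
Function('F')(m, p) = Add(7, p) (Function('F')(m, p) = Add(p, 7) = Add(7, p))
Add(Function('F')(l, 0), T) = Add(Add(7, 0), -347) = Add(7, -347) = -340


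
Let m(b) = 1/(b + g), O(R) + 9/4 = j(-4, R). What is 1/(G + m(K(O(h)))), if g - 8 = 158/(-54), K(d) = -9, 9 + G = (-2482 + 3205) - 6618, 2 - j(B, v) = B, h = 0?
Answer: -106/625851 ≈ -0.00016937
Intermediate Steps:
j(B, v) = 2 - B
O(R) = 15/4 (O(R) = -9/4 + (2 - 1*(-4)) = -9/4 + (2 + 4) = -9/4 + 6 = 15/4)
G = -5904 (G = -9 + ((-2482 + 3205) - 6618) = -9 + (723 - 6618) = -9 - 5895 = -5904)
g = 137/27 (g = 8 + 158/(-54) = 8 + 158*(-1/54) = 8 - 79/27 = 137/27 ≈ 5.0741)
m(b) = 1/(137/27 + b) (m(b) = 1/(b + 137/27) = 1/(137/27 + b))
1/(G + m(K(O(h)))) = 1/(-5904 + 27/(137 + 27*(-9))) = 1/(-5904 + 27/(137 - 243)) = 1/(-5904 + 27/(-106)) = 1/(-5904 + 27*(-1/106)) = 1/(-5904 - 27/106) = 1/(-625851/106) = -106/625851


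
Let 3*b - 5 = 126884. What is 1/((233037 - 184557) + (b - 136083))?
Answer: -3/135920 ≈ -2.2072e-5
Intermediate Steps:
b = 126889/3 (b = 5/3 + (1/3)*126884 = 5/3 + 126884/3 = 126889/3 ≈ 42296.)
1/((233037 - 184557) + (b - 136083)) = 1/((233037 - 184557) + (126889/3 - 136083)) = 1/(48480 - 281360/3) = 1/(-135920/3) = -3/135920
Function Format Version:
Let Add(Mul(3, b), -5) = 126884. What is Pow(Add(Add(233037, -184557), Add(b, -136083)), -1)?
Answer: Rational(-3, 135920) ≈ -2.2072e-5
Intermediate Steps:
b = Rational(126889, 3) (b = Add(Rational(5, 3), Mul(Rational(1, 3), 126884)) = Add(Rational(5, 3), Rational(126884, 3)) = Rational(126889, 3) ≈ 42296.)
Pow(Add(Add(233037, -184557), Add(b, -136083)), -1) = Pow(Add(Add(233037, -184557), Add(Rational(126889, 3), -136083)), -1) = Pow(Add(48480, Rational(-281360, 3)), -1) = Pow(Rational(-135920, 3), -1) = Rational(-3, 135920)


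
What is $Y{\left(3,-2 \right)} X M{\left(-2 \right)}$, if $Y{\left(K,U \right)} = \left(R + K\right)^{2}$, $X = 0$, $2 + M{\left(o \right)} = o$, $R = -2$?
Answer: $0$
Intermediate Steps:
$M{\left(o \right)} = -2 + o$
$Y{\left(K,U \right)} = \left(-2 + K\right)^{2}$
$Y{\left(3,-2 \right)} X M{\left(-2 \right)} = \left(-2 + 3\right)^{2} \cdot 0 \left(-2 - 2\right) = 1^{2} \cdot 0 \left(-4\right) = 1 \cdot 0 \left(-4\right) = 0 \left(-4\right) = 0$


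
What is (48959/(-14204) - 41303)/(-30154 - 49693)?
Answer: 586716771/1134146788 ≈ 0.51732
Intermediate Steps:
(48959/(-14204) - 41303)/(-30154 - 49693) = (48959*(-1/14204) - 41303)/(-79847) = (-48959/14204 - 41303)*(-1/79847) = -586716771/14204*(-1/79847) = 586716771/1134146788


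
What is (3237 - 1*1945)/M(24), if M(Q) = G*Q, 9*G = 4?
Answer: 969/8 ≈ 121.13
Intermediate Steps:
G = 4/9 (G = (1/9)*4 = 4/9 ≈ 0.44444)
M(Q) = 4*Q/9
(3237 - 1*1945)/M(24) = (3237 - 1*1945)/(((4/9)*24)) = (3237 - 1945)/(32/3) = 1292*(3/32) = 969/8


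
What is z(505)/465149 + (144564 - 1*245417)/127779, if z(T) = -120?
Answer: -46927005577/59436274071 ≈ -0.78953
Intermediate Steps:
z(505)/465149 + (144564 - 1*245417)/127779 = -120/465149 + (144564 - 1*245417)/127779 = -120*1/465149 + (144564 - 245417)*(1/127779) = -120/465149 - 100853*1/127779 = -120/465149 - 100853/127779 = -46927005577/59436274071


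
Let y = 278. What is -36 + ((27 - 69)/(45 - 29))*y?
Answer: -3063/4 ≈ -765.75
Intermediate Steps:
-36 + ((27 - 69)/(45 - 29))*y = -36 + ((27 - 69)/(45 - 29))*278 = -36 - 42/16*278 = -36 - 42*1/16*278 = -36 - 21/8*278 = -36 - 2919/4 = -3063/4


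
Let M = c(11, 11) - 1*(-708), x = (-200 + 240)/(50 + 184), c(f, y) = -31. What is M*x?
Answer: 13540/117 ≈ 115.73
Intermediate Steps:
x = 20/117 (x = 40/234 = 40*(1/234) = 20/117 ≈ 0.17094)
M = 677 (M = -31 - 1*(-708) = -31 + 708 = 677)
M*x = 677*(20/117) = 13540/117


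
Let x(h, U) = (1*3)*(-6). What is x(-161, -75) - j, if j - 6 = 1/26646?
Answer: -639505/26646 ≈ -24.000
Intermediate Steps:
x(h, U) = -18 (x(h, U) = 3*(-6) = -18)
j = 159877/26646 (j = 6 + 1/26646 = 159877/26646 ≈ 6.0000)
x(-161, -75) - j = -18 - 1*159877/26646 = -18 - 159877/26646 = -639505/26646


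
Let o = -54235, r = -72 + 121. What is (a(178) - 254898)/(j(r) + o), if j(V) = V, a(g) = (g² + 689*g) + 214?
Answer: 50179/27093 ≈ 1.8521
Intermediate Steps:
a(g) = 214 + g² + 689*g
r = 49
(a(178) - 254898)/(j(r) + o) = ((214 + 178² + 689*178) - 254898)/(49 - 54235) = ((214 + 31684 + 122642) - 254898)/(-54186) = (154540 - 254898)*(-1/54186) = -100358*(-1/54186) = 50179/27093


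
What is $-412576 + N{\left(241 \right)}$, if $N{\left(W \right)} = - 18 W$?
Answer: $-416914$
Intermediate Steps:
$-412576 + N{\left(241 \right)} = -412576 - 4338 = -416914$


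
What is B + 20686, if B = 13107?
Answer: 33793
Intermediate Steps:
B + 20686 = 13107 + 20686 = 33793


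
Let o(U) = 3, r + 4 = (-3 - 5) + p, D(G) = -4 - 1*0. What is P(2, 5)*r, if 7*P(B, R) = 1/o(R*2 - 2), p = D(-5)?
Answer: -16/21 ≈ -0.76190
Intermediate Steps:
D(G) = -4 (D(G) = -4 + 0 = -4)
p = -4
r = -16 (r = -4 + ((-3 - 5) - 4) = -4 + (-8 - 4) = -4 - 12 = -16)
P(B, R) = 1/21 (P(B, R) = (⅐)/3 = (⅐)*(⅓) = 1/21)
P(2, 5)*r = (1/21)*(-16) = -16/21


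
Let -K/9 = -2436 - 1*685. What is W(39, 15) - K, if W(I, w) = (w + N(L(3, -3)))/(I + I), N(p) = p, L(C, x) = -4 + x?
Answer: -1095467/39 ≈ -28089.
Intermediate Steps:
K = 28089 (K = -9*(-2436 - 1*685) = -9*(-2436 - 685) = -9*(-3121) = 28089)
W(I, w) = (-7 + w)/(2*I) (W(I, w) = (w + (-4 - 3))/(I + I) = (w - 7)/((2*I)) = (-7 + w)*(1/(2*I)) = (-7 + w)/(2*I))
W(39, 15) - K = (½)*(-7 + 15)/39 - 1*28089 = (½)*(1/39)*8 - 28089 = 4/39 - 28089 = -1095467/39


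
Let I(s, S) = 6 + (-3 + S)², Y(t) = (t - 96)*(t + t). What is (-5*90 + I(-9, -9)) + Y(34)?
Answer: -4516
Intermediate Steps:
Y(t) = 2*t*(-96 + t) (Y(t) = (-96 + t)*(2*t) = 2*t*(-96 + t))
(-5*90 + I(-9, -9)) + Y(34) = (-5*90 + (6 + (-3 - 9)²)) + 2*34*(-96 + 34) = (-450 + (6 + (-12)²)) + 2*34*(-62) = (-450 + (6 + 144)) - 4216 = (-450 + 150) - 4216 = -300 - 4216 = -4516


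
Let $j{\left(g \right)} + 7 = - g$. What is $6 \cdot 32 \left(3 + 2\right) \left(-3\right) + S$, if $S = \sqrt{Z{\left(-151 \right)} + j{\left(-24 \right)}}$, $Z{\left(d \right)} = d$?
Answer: $-2880 + i \sqrt{134} \approx -2880.0 + 11.576 i$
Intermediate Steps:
$j{\left(g \right)} = -7 - g$
$S = i \sqrt{134}$ ($S = \sqrt{-151 - -17} = \sqrt{-151 + \left(-7 + 24\right)} = \sqrt{-151 + 17} = \sqrt{-134} = i \sqrt{134} \approx 11.576 i$)
$6 \cdot 32 \left(3 + 2\right) \left(-3\right) + S = 6 \cdot 32 \left(3 + 2\right) \left(-3\right) + i \sqrt{134} = 192 \cdot 5 \left(-3\right) + i \sqrt{134} = 192 \left(-15\right) + i \sqrt{134} = -2880 + i \sqrt{134}$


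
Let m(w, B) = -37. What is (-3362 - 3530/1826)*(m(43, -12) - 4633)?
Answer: 14342835570/913 ≈ 1.5710e+7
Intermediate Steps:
(-3362 - 3530/1826)*(m(43, -12) - 4633) = (-3362 - 3530/1826)*(-37 - 4633) = (-3362 - 3530*1/1826)*(-4670) = (-3362 - 1765/913)*(-4670) = -3071271/913*(-4670) = 14342835570/913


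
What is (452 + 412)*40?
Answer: 34560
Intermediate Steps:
(452 + 412)*40 = 864*40 = 34560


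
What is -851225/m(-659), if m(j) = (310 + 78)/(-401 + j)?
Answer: 225574625/97 ≈ 2.3255e+6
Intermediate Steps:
m(j) = 388/(-401 + j)
-851225/m(-659) = -851225/(388/(-401 - 659)) = -851225/(388/(-1060)) = -851225/(388*(-1/1060)) = -851225/(-97/265) = -851225*(-265/97) = 225574625/97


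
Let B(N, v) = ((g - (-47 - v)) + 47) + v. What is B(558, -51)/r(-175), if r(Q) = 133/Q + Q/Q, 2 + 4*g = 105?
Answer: 1775/24 ≈ 73.958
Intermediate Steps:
g = 103/4 (g = -½ + (¼)*105 = -½ + 105/4 = 103/4 ≈ 25.750)
r(Q) = 1 + 133/Q (r(Q) = 133/Q + 1 = 1 + 133/Q)
B(N, v) = 479/4 + 2*v (B(N, v) = ((103/4 - (-47 - v)) + 47) + v = ((103/4 + (47 + v)) + 47) + v = ((291/4 + v) + 47) + v = (479/4 + v) + v = 479/4 + 2*v)
B(558, -51)/r(-175) = (479/4 + 2*(-51))/(((133 - 175)/(-175))) = (479/4 - 102)/((-1/175*(-42))) = 71/(4*(6/25)) = (71/4)*(25/6) = 1775/24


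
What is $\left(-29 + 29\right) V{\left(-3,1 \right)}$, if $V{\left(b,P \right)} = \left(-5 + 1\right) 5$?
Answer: $0$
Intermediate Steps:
$V{\left(b,P \right)} = -20$ ($V{\left(b,P \right)} = \left(-4\right) 5 = -20$)
$\left(-29 + 29\right) V{\left(-3,1 \right)} = \left(-29 + 29\right) \left(-20\right) = 0 \left(-20\right) = 0$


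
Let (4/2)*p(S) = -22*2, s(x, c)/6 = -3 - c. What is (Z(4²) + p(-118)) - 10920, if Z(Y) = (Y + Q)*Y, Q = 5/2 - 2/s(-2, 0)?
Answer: -95798/9 ≈ -10644.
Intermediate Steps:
s(x, c) = -18 - 6*c (s(x, c) = 6*(-3 - c) = -18 - 6*c)
Q = 47/18 (Q = 5/2 - 2/(-18 - 6*0) = 5*(½) - 2/(-18 + 0) = 5/2 - 2/(-18) = 5/2 - 2*(-1/18) = 5/2 + ⅑ = 47/18 ≈ 2.6111)
Z(Y) = Y*(47/18 + Y) (Z(Y) = (Y + 47/18)*Y = (47/18 + Y)*Y = Y*(47/18 + Y))
p(S) = -22 (p(S) = (-22*2)/2 = (½)*(-44) = -22)
(Z(4²) + p(-118)) - 10920 = ((1/18)*4²*(47 + 18*4²) - 22) - 10920 = ((1/18)*16*(47 + 18*16) - 22) - 10920 = ((1/18)*16*(47 + 288) - 22) - 10920 = ((1/18)*16*335 - 22) - 10920 = (2680/9 - 22) - 10920 = 2482/9 - 10920 = -95798/9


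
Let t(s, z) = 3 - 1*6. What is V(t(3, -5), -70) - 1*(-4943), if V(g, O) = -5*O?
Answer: 5293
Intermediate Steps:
t(s, z) = -3 (t(s, z) = 3 - 6 = -3)
V(t(3, -5), -70) - 1*(-4943) = -5*(-70) - 1*(-4943) = 350 + 4943 = 5293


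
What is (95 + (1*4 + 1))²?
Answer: 10000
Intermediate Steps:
(95 + (1*4 + 1))² = (95 + (4 + 1))² = (95 + 5)² = 100² = 10000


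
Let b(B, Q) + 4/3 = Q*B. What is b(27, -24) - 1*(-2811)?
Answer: 6485/3 ≈ 2161.7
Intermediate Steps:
b(B, Q) = -4/3 + B*Q (b(B, Q) = -4/3 + Q*B = -4/3 + B*Q)
b(27, -24) - 1*(-2811) = (-4/3 + 27*(-24)) - 1*(-2811) = (-4/3 - 648) + 2811 = -1948/3 + 2811 = 6485/3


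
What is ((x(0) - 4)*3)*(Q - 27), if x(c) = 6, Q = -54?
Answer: -486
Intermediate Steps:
((x(0) - 4)*3)*(Q - 27) = ((6 - 4)*3)*(-54 - 27) = (2*3)*(-81) = 6*(-81) = -486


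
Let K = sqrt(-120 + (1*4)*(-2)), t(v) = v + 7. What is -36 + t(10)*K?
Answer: -36 + 136*I*sqrt(2) ≈ -36.0 + 192.33*I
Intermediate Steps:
t(v) = 7 + v
K = 8*I*sqrt(2) (K = sqrt(-120 + 4*(-2)) = sqrt(-120 - 8) = sqrt(-128) = 8*I*sqrt(2) ≈ 11.314*I)
-36 + t(10)*K = -36 + (7 + 10)*(8*I*sqrt(2)) = -36 + 17*(8*I*sqrt(2)) = -36 + 136*I*sqrt(2)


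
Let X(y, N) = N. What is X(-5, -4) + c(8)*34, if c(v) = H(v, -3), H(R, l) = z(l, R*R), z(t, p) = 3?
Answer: 98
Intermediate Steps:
H(R, l) = 3
c(v) = 3
X(-5, -4) + c(8)*34 = -4 + 3*34 = -4 + 102 = 98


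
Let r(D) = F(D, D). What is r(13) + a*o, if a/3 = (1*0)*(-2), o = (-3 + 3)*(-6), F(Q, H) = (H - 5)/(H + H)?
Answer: 4/13 ≈ 0.30769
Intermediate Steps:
F(Q, H) = (-5 + H)/(2*H) (F(Q, H) = (-5 + H)/((2*H)) = (-5 + H)*(1/(2*H)) = (-5 + H)/(2*H))
o = 0 (o = 0*(-6) = 0)
r(D) = (-5 + D)/(2*D)
a = 0 (a = 3*((1*0)*(-2)) = 3*(0*(-2)) = 3*0 = 0)
r(13) + a*o = (½)*(-5 + 13)/13 + 0*0 = (½)*(1/13)*8 + 0 = 4/13 + 0 = 4/13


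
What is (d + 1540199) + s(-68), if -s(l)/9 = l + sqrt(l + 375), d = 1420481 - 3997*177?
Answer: 2253823 - 9*sqrt(307) ≈ 2.2537e+6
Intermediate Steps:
d = 713012 (d = 1420481 - 1*707469 = 1420481 - 707469 = 713012)
s(l) = -9*l - 9*sqrt(375 + l) (s(l) = -9*(l + sqrt(l + 375)) = -9*(l + sqrt(375 + l)) = -9*l - 9*sqrt(375 + l))
(d + 1540199) + s(-68) = (713012 + 1540199) + (-9*(-68) - 9*sqrt(375 - 68)) = 2253211 + (612 - 9*sqrt(307)) = 2253823 - 9*sqrt(307)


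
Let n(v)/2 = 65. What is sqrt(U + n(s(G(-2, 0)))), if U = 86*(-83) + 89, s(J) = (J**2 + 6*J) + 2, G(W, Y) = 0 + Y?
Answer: I*sqrt(6919) ≈ 83.181*I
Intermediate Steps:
G(W, Y) = Y
s(J) = 2 + J**2 + 6*J
n(v) = 130 (n(v) = 2*65 = 130)
U = -7049 (U = -7138 + 89 = -7049)
sqrt(U + n(s(G(-2, 0)))) = sqrt(-7049 + 130) = sqrt(-6919) = I*sqrt(6919)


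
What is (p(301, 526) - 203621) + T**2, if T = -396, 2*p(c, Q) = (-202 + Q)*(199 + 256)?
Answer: 26905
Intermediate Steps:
p(c, Q) = -45955 + 455*Q/2 (p(c, Q) = ((-202 + Q)*(199 + 256))/2 = ((-202 + Q)*455)/2 = (-91910 + 455*Q)/2 = -45955 + 455*Q/2)
(p(301, 526) - 203621) + T**2 = ((-45955 + (455/2)*526) - 203621) + (-396)**2 = ((-45955 + 119665) - 203621) + 156816 = (73710 - 203621) + 156816 = -129911 + 156816 = 26905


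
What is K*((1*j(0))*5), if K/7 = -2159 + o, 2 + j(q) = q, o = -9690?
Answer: 829430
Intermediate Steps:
j(q) = -2 + q
K = -82943 (K = 7*(-2159 - 9690) = 7*(-11849) = -82943)
K*((1*j(0))*5) = -82943*1*(-2 + 0)*5 = -82943*1*(-2)*5 = -(-165886)*5 = -82943*(-10) = 829430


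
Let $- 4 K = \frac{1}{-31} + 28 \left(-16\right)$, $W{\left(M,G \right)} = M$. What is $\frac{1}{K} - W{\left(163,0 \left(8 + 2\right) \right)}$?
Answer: $- \frac{2263783}{13889} \approx -162.99$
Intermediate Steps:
$K = \frac{13889}{124}$ ($K = - \frac{\frac{1}{-31} + 28 \left(-16\right)}{4} = - \frac{- \frac{1}{31} - 448}{4} = \left(- \frac{1}{4}\right) \left(- \frac{13889}{31}\right) = \frac{13889}{124} \approx 112.01$)
$\frac{1}{K} - W{\left(163,0 \left(8 + 2\right) \right)} = \frac{1}{\frac{13889}{124}} - 163 = \frac{124}{13889} - 163 = - \frac{2263783}{13889}$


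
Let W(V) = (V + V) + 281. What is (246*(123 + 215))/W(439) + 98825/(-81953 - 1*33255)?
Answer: 9464776609/133526072 ≈ 70.883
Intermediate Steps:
W(V) = 281 + 2*V (W(V) = 2*V + 281 = 281 + 2*V)
(246*(123 + 215))/W(439) + 98825/(-81953 - 1*33255) = (246*(123 + 215))/(281 + 2*439) + 98825/(-81953 - 1*33255) = (246*338)/(281 + 878) + 98825/(-81953 - 33255) = 83148/1159 + 98825/(-115208) = 83148*(1/1159) + 98825*(-1/115208) = 83148/1159 - 98825/115208 = 9464776609/133526072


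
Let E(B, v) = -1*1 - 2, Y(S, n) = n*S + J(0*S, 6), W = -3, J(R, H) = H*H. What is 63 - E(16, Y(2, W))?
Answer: 66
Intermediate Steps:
J(R, H) = H²
Y(S, n) = 36 + S*n (Y(S, n) = n*S + 6² = S*n + 36 = 36 + S*n)
E(B, v) = -3 (E(B, v) = -1 - 2 = -3)
63 - E(16, Y(2, W)) = 63 - 1*(-3) = 63 + 3 = 66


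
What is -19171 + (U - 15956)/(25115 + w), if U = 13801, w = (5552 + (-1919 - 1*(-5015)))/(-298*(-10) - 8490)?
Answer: -1326399518696/69187501 ≈ -19171.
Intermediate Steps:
w = -4324/2755 (w = (5552 + (-1919 + 5015))/(2980 - 8490) = (5552 + 3096)/(-5510) = 8648*(-1/5510) = -4324/2755 ≈ -1.5695)
-19171 + (U - 15956)/(25115 + w) = -19171 + (13801 - 15956)/(25115 - 4324/2755) = -19171 - 2155/69187501/2755 = -19171 - 2155*2755/69187501 = -19171 - 5937025/69187501 = -1326399518696/69187501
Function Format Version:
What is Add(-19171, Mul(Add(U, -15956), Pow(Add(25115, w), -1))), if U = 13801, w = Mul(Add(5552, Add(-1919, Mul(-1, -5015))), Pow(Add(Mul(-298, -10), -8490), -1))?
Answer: Rational(-1326399518696, 69187501) ≈ -19171.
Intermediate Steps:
w = Rational(-4324, 2755) (w = Mul(Add(5552, Add(-1919, 5015)), Pow(Add(2980, -8490), -1)) = Mul(Add(5552, 3096), Pow(-5510, -1)) = Mul(8648, Rational(-1, 5510)) = Rational(-4324, 2755) ≈ -1.5695)
Add(-19171, Mul(Add(U, -15956), Pow(Add(25115, w), -1))) = Add(-19171, Mul(Add(13801, -15956), Pow(Add(25115, Rational(-4324, 2755)), -1))) = Add(-19171, Mul(-2155, Pow(Rational(69187501, 2755), -1))) = Add(-19171, Mul(-2155, Rational(2755, 69187501))) = Add(-19171, Rational(-5937025, 69187501)) = Rational(-1326399518696, 69187501)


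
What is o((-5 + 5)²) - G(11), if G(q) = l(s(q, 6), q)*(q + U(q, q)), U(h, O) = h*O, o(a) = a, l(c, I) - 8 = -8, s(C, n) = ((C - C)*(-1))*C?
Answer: 0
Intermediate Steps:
s(C, n) = 0 (s(C, n) = (0*(-1))*C = 0*C = 0)
l(c, I) = 0 (l(c, I) = 8 - 8 = 0)
U(h, O) = O*h
G(q) = 0 (G(q) = 0*(q + q*q) = 0*(q + q²) = 0)
o((-5 + 5)²) - G(11) = (-5 + 5)² - 1*0 = 0² + 0 = 0 + 0 = 0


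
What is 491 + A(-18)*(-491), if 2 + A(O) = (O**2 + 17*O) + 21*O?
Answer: 178233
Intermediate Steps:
A(O) = -2 + O**2 + 38*O (A(O) = -2 + ((O**2 + 17*O) + 21*O) = -2 + (O**2 + 38*O) = -2 + O**2 + 38*O)
491 + A(-18)*(-491) = 491 + (-2 + (-18)**2 + 38*(-18))*(-491) = 491 + (-2 + 324 - 684)*(-491) = 491 - 362*(-491) = 491 + 177742 = 178233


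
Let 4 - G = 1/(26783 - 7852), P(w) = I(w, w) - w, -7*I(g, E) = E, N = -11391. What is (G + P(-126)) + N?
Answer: -212841234/18931 ≈ -11243.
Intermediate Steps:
I(g, E) = -E/7
P(w) = -8*w/7 (P(w) = -w/7 - w = -8*w/7)
G = 75723/18931 (G = 4 - 1/(26783 - 7852) = 4 - 1/18931 = 75723/18931 ≈ 3.9999)
(G + P(-126)) + N = (75723/18931 - 8/7*(-126)) - 11391 = (75723/18931 + 144) - 11391 = 2801787/18931 - 11391 = -212841234/18931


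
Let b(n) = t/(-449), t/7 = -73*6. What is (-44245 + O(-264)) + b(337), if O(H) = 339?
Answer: -19710728/449 ≈ -43899.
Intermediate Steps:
t = -3066 (t = 7*(-73*6) = 7*(-438) = -3066)
b(n) = 3066/449 (b(n) = -3066/(-449) = -3066*(-1/449) = 3066/449)
(-44245 + O(-264)) + b(337) = (-44245 + 339) + 3066/449 = -43906 + 3066/449 = -19710728/449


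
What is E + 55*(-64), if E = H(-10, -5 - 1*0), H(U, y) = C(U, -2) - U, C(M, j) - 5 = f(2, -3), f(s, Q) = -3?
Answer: -3508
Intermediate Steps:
C(M, j) = 2 (C(M, j) = 5 - 3 = 2)
H(U, y) = 2 - U
E = 12 (E = 2 - 1*(-10) = 2 + 10 = 12)
E + 55*(-64) = 12 + 55*(-64) = 12 - 3520 = -3508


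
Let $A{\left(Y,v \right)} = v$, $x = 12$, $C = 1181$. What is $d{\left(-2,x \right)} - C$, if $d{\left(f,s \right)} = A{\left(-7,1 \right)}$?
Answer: $-1180$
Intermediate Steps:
$d{\left(f,s \right)} = 1$
$d{\left(-2,x \right)} - C = 1 - 1181 = -1180$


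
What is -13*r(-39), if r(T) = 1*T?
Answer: 507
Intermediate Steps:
r(T) = T
-13*r(-39) = -13*(-39) = 507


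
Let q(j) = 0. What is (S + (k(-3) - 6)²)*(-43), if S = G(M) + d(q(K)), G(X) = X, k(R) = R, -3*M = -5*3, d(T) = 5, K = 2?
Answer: -3913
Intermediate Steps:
M = 5 (M = -(-5)*3/3 = -⅓*(-15) = 5)
S = 10 (S = 5 + 5 = 10)
(S + (k(-3) - 6)²)*(-43) = (10 + (-3 - 6)²)*(-43) = (10 + (-9)²)*(-43) = (10 + 81)*(-43) = 91*(-43) = -3913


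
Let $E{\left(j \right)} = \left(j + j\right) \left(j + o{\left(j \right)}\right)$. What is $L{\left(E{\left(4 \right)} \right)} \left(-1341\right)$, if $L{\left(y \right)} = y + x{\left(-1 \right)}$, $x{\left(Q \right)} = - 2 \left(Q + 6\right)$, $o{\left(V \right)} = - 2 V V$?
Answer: $313794$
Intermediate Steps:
$o{\left(V \right)} = - 2 V^{2}$
$x{\left(Q \right)} = -12 - 2 Q$ ($x{\left(Q \right)} = - 2 \left(6 + Q\right) = -12 - 2 Q$)
$E{\left(j \right)} = 2 j \left(j - 2 j^{2}\right)$ ($E{\left(j \right)} = \left(j + j\right) \left(j - 2 j^{2}\right) = 2 j \left(j - 2 j^{2}\right)$)
$L{\left(y \right)} = -10 + y$ ($L{\left(y \right)} = y - 10 = -10 + y$)
$L{\left(E{\left(4 \right)} \right)} \left(-1341\right) = \left(-10 + 4^{2} \left(2 - 16\right)\right) \left(-1341\right) = \left(-10 + 16 \left(2 - 16\right)\right) \left(-1341\right) = \left(-10 + 16 \left(-14\right)\right) \left(-1341\right) = \left(-10 - 224\right) \left(-1341\right) = \left(-234\right) \left(-1341\right) = 313794$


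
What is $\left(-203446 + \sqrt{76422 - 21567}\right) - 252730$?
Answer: $-456176 + 3 \sqrt{6095} \approx -4.5594 \cdot 10^{5}$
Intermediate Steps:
$\left(-203446 + \sqrt{76422 - 21567}\right) - 252730 = \left(-203446 + \sqrt{54855}\right) - 252730 = \left(-203446 + 3 \sqrt{6095}\right) - 252730 = -456176 + 3 \sqrt{6095}$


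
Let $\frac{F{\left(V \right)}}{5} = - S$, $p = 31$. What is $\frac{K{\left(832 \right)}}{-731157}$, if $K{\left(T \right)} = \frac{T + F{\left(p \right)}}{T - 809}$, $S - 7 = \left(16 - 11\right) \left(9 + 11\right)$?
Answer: $- \frac{99}{5605537} \approx -1.7661 \cdot 10^{-5}$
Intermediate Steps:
$S = 107$ ($S = 7 + \left(16 - 11\right) \left(9 + 11\right) = 7 + 5 \cdot 20 = 7 + 100 = 107$)
$F{\left(V \right)} = -535$ ($F{\left(V \right)} = 5 \left(\left(-1\right) 107\right) = 5 \left(-107\right) = -535$)
$K{\left(T \right)} = \frac{-535 + T}{-809 + T}$ ($K{\left(T \right)} = \frac{T - 535}{T - 809} = \frac{-535 + T}{T - 809} = \frac{-535 + T}{-809 + T}$)
$\frac{K{\left(832 \right)}}{-731157} = \frac{\frac{1}{-809 + 832} \left(-535 + 832\right)}{-731157} = \frac{1}{23} \cdot 297 \left(- \frac{1}{731157}\right) = \frac{297}{23} \left(- \frac{1}{731157}\right) = - \frac{99}{5605537}$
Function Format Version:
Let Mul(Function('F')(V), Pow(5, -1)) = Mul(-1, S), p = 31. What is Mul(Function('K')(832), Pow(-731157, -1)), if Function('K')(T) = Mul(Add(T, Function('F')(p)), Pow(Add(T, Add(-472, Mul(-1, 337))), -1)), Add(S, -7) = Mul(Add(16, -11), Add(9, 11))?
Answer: Rational(-99, 5605537) ≈ -1.7661e-5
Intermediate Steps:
S = 107 (S = Add(7, Mul(Add(16, -11), Add(9, 11))) = Add(7, Mul(5, 20)) = Add(7, 100) = 107)
Function('F')(V) = -535 (Function('F')(V) = Mul(5, Mul(-1, 107)) = Mul(5, -107) = -535)
Function('K')(T) = Mul(Pow(Add(-809, T), -1), Add(-535, T)) (Function('K')(T) = Mul(Add(T, -535), Pow(Add(T, Add(-472, Mul(-1, 337))), -1)) = Mul(Add(-535, T), Pow(Add(T, Add(-472, -337)), -1)) = Mul(Add(-535, T), Pow(Add(T, -809), -1)) = Mul(Add(-535, T), Pow(Add(-809, T), -1)) = Mul(Pow(Add(-809, T), -1), Add(-535, T)))
Mul(Function('K')(832), Pow(-731157, -1)) = Mul(Mul(Pow(Add(-809, 832), -1), Add(-535, 832)), Pow(-731157, -1)) = Mul(Mul(Pow(23, -1), 297), Rational(-1, 731157)) = Mul(Mul(Rational(1, 23), 297), Rational(-1, 731157)) = Mul(Rational(297, 23), Rational(-1, 731157)) = Rational(-99, 5605537)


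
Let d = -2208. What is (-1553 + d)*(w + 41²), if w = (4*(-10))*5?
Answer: -5570041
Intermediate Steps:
w = -200 (w = -40*5 = -200)
(-1553 + d)*(w + 41²) = (-1553 - 2208)*(-200 + 41²) = -3761*(-200 + 1681) = -3761*1481 = -5570041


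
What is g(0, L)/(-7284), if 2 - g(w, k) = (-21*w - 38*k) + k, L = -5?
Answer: 61/2428 ≈ 0.025124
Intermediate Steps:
g(w, k) = 2 + 21*w + 37*k (g(w, k) = 2 - ((-21*w - 38*k) + k) = 2 - ((-38*k - 21*w) + k) = 2 - (-37*k - 21*w) = 2 + (21*w + 37*k) = 2 + 21*w + 37*k)
g(0, L)/(-7284) = (2 + 21*0 + 37*(-5))/(-7284) = (2 + 0 - 185)*(-1/7284) = -183*(-1/7284) = 61/2428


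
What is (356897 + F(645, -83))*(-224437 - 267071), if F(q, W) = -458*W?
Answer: -194101915788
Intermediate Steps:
(356897 + F(645, -83))*(-224437 - 267071) = (356897 - 458*(-83))*(-224437 - 267071) = (356897 + 38014)*(-491508) = 394911*(-491508) = -194101915788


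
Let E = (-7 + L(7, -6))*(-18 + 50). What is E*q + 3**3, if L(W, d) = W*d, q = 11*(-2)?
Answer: 34523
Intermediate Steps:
q = -22
E = -1568 (E = (-7 + 7*(-6))*(-18 + 50) = (-7 - 42)*32 = -49*32 = -1568)
E*q + 3**3 = -1568*(-22) + 3**3 = 34496 + 27 = 34523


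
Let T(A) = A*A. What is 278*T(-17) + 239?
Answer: 80581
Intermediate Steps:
T(A) = A**2
278*T(-17) + 239 = 278*(-17)**2 + 239 = 278*289 + 239 = 80342 + 239 = 80581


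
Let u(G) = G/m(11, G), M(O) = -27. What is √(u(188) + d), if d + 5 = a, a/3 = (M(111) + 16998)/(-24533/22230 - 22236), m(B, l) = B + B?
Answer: √37134429241944751431/5437638943 ≈ 1.1207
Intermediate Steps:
m(B, l) = 2*B
a = -1131795990/494330813 (a = 3*((-27 + 16998)/(-24533/22230 - 22236)) = 3*(16971/(-24533*1/22230 - 22236)) = 3*(16971/(-24533/22230 - 22236)) = 3*(16971/(-494330813/22230)) = 3*(16971*(-22230/494330813)) = 3*(-377265330/494330813) = -1131795990/494330813 ≈ -2.2896)
d = -3603450055/494330813 (d = -5 - 1131795990/494330813 = -3603450055/494330813 ≈ -7.2896)
u(G) = G/22 (u(G) = G/((2*11)) = G/22)
√(u(188) + d) = √((1/22)*188 - 3603450055/494330813) = √(94/11 - 3603450055/494330813) = √(6829145817/5437638943) = √37134429241944751431/5437638943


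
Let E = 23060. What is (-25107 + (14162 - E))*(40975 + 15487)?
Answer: -1919990310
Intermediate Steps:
(-25107 + (14162 - E))*(40975 + 15487) = (-25107 + (14162 - 1*23060))*(40975 + 15487) = (-25107 + (14162 - 23060))*56462 = (-25107 - 8898)*56462 = -34005*56462 = -1919990310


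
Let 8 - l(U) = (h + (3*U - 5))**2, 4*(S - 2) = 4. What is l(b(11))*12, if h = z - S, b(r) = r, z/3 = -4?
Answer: -1932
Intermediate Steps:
S = 3 (S = 2 + (1/4)*4 = 2 + 1 = 3)
z = -12 (z = 3*(-4) = -12)
h = -15 (h = -12 - 1*3 = -12 - 3 = -15)
l(U) = 8 - (-20 + 3*U)**2 (l(U) = 8 - (-15 + (3*U - 5))**2 = 8 - (-15 + (-5 + 3*U))**2 = 8 - (-20 + 3*U)**2)
l(b(11))*12 = (8 - (-20 + 3*11)**2)*12 = (8 - (-20 + 33)**2)*12 = (8 - 1*13**2)*12 = (8 - 1*169)*12 = (8 - 169)*12 = -161*12 = -1932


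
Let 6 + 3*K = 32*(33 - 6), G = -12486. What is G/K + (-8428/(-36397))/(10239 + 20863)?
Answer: -3533598247919/80939393821 ≈ -43.657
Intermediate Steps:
K = 286 (K = -2 + (32*(33 - 6))/3 = -2 + (32*27)/3 = -2 + (⅓)*864 = -2 + 288 = 286)
G/K + (-8428/(-36397))/(10239 + 20863) = -12486/286 + (-8428/(-36397))/(10239 + 20863) = -12486*1/286 - 8428*(-1/36397)/31102 = -6243/143 + (8428/36397)*(1/31102) = -6243/143 + 4214/566009747 = -3533598247919/80939393821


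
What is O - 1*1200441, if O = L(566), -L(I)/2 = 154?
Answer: -1200749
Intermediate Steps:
L(I) = -308 (L(I) = -2*154 = -308)
O = -308
O - 1*1200441 = -308 - 1*1200441 = -308 - 1200441 = -1200749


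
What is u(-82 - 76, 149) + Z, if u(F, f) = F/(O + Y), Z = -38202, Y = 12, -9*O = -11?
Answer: -4547460/119 ≈ -38214.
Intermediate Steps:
O = 11/9 (O = -⅑*(-11) = 11/9 ≈ 1.2222)
u(F, f) = 9*F/119 (u(F, f) = F/(11/9 + 12) = F/(119/9) = 9*F/119)
u(-82 - 76, 149) + Z = 9*(-82 - 76)/119 - 38202 = (9/119)*(-158) - 38202 = -1422/119 - 38202 = -4547460/119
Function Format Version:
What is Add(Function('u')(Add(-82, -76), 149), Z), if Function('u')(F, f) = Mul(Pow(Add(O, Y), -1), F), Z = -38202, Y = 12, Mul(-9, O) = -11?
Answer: Rational(-4547460, 119) ≈ -38214.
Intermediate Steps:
O = Rational(11, 9) (O = Mul(Rational(-1, 9), -11) = Rational(11, 9) ≈ 1.2222)
Function('u')(F, f) = Mul(Rational(9, 119), F) (Function('u')(F, f) = Mul(Pow(Add(Rational(11, 9), 12), -1), F) = Mul(Pow(Rational(119, 9), -1), F) = Mul(Rational(9, 119), F))
Add(Function('u')(Add(-82, -76), 149), Z) = Add(Mul(Rational(9, 119), Add(-82, -76)), -38202) = Add(Mul(Rational(9, 119), -158), -38202) = Add(Rational(-1422, 119), -38202) = Rational(-4547460, 119)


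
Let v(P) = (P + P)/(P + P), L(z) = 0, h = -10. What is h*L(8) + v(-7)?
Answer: 1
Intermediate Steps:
v(P) = 1 (v(P) = (2*P)/((2*P)) = (2*P)*(1/(2*P)) = 1)
h*L(8) + v(-7) = -10*0 + 1 = 0 + 1 = 1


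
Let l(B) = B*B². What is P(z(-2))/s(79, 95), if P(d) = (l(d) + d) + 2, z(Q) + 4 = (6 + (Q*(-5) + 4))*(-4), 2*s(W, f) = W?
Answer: -1185572/79 ≈ -15007.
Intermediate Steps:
s(W, f) = W/2
l(B) = B³
z(Q) = -44 + 20*Q (z(Q) = -4 + (6 + (Q*(-5) + 4))*(-4) = -4 + (6 + (-5*Q + 4))*(-4) = -4 + (6 + (4 - 5*Q))*(-4) = -4 + (10 - 5*Q)*(-4) = -4 + (-40 + 20*Q) = -44 + 20*Q)
P(d) = 2 + d + d³ (P(d) = (d³ + d) + 2 = (d + d³) + 2 = 2 + d + d³)
P(z(-2))/s(79, 95) = (2 + (-44 + 20*(-2)) + (-44 + 20*(-2))³)/(((½)*79)) = (2 + (-44 - 40) + (-44 - 40)³)/(79/2) = (2 - 84 + (-84)³)*(2/79) = (2 - 84 - 592704)*(2/79) = -592786*2/79 = -1185572/79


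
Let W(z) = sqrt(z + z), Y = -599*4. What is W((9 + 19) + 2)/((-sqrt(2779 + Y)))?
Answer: -2*sqrt(5745)/383 ≈ -0.39580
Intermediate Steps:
Y = -2396
W(z) = sqrt(2)*sqrt(z) (W(z) = sqrt(2*z) = sqrt(2)*sqrt(z))
W((9 + 19) + 2)/((-sqrt(2779 + Y))) = (sqrt(2)*sqrt((9 + 19) + 2))/((-sqrt(2779 - 2396))) = (sqrt(2)*sqrt(28 + 2))/((-sqrt(383))) = (sqrt(2)*sqrt(30))*(-sqrt(383)/383) = (2*sqrt(15))*(-sqrt(383)/383) = -2*sqrt(5745)/383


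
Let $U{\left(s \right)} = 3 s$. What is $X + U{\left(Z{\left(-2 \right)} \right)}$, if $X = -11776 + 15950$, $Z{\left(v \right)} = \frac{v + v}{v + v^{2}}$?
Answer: $4168$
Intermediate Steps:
$Z{\left(v \right)} = \frac{2 v}{v + v^{2}}$
$X = 4174$
$X + U{\left(Z{\left(-2 \right)} \right)} = 4174 + 3 \frac{2}{1 - 2} = 4174 + 3 \frac{2}{-1} = 4174 + 3 \cdot 2 \left(-1\right) = 4174 + 3 \left(-2\right) = 4174 - 6 = 4168$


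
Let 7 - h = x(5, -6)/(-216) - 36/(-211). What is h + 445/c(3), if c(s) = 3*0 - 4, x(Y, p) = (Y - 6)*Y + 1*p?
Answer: -4761395/45576 ≈ -104.47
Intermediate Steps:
x(Y, p) = p + Y*(-6 + Y) (x(Y, p) = (-6 + Y)*Y + p = Y*(-6 + Y) + p = p + Y*(-6 + Y))
h = 308935/45576 (h = 7 - ((-6 + 5² - 6*5)/(-216) - 36/(-211)) = 7 - ((-6 + 25 - 30)*(-1/216) - 36*(-1/211)) = 7 - (-11*(-1/216) + 36/211) = 7 - (11/216 + 36/211) = 7 - 1*10097/45576 = 7 - 10097/45576 = 308935/45576 ≈ 6.7785)
c(s) = -4 (c(s) = 0 - 4 = -4)
h + 445/c(3) = 308935/45576 + 445/(-4) = 308935/45576 + 445*(-¼) = 308935/45576 - 445/4 = -4761395/45576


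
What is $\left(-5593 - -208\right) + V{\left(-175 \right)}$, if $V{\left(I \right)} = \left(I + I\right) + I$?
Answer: $-5910$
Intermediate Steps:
$V{\left(I \right)} = 3 I$ ($V{\left(I \right)} = 2 I + I = 3 I$)
$\left(-5593 - -208\right) + V{\left(-175 \right)} = \left(-5593 - -208\right) + 3 \left(-175\right) = \left(-5593 + \left(-44 + 252\right)\right) - 525 = \left(-5593 + 208\right) - 525 = -5385 - 525 = -5910$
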